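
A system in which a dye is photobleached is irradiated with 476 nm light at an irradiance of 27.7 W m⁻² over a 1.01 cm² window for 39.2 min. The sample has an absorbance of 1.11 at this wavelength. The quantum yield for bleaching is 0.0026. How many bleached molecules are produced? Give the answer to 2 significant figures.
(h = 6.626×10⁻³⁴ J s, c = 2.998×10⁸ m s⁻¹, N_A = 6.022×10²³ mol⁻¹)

Photon energy at 476 nm: hc/λ = (6.626×10⁻³⁴)(2.998×10⁸)/(476×10⁻⁹) = 4.173×10⁻¹⁹ J.
Energy delivered: (27.7 W m⁻²)(1.01×10⁻⁴ m²)(2352 s) = 6.580 J.
Photons incident: 6.580 / 4.173×10⁻¹⁹ = 1.577×10¹⁹, i.e. 1.577×10¹⁹/6.022×10²³ = 2.619×10⁻⁵ mol.
Fraction absorbed: 1 − 10^(−1.11) = 0.9224.
Photons absorbed: 0.9224 × 2.619×10⁻⁵ = 2.416×10⁻⁵ mol.
Product: Φ × n_abs = 0.0026 × 2.416×10⁻⁵ = 6.282×10⁻⁸ mol.
As a count: 6.282×10⁻⁸ × 6.022×10²³ = 3.8×10¹⁶.

3.8×10¹⁶ bleached molecules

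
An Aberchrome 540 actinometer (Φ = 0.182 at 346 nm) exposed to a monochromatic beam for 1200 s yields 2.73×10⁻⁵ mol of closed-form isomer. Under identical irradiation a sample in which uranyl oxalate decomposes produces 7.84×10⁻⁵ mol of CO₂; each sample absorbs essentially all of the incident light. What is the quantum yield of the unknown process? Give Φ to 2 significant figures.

Photons absorbed by the actinometer: 2.73×10⁻⁵ / 0.182 = 1.500×10⁻⁴ mol.
Φ(unknown) = 7.84×10⁻⁵ / 1.500×10⁻⁴ = 0.52.

Φ = 0.52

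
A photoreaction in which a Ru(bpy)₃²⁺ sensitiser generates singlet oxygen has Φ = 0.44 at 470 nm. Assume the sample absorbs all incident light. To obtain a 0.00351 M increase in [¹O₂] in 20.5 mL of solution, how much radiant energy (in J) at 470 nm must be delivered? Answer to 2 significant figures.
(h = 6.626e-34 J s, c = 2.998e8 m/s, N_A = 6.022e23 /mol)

42 J

Product: (0.00351 M)(0.0205 L) = 7.196e-5 mol.
Photons that must be absorbed: 7.196e-5 / 0.44 = 1.635e-4 mol.
Photon energy: hc/λ = 4.227e-19 J; per mole, 2.545e5 J mol⁻¹.
Energy required: 1.635e-4 × 2.545e5 = 42 J.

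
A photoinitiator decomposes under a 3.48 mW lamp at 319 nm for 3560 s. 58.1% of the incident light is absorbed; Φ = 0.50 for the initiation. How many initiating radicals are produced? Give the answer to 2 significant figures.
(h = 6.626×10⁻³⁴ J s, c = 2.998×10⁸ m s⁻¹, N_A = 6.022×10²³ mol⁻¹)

Photon energy at 319 nm: hc/λ = (6.626×10⁻³⁴)(2.998×10⁸)/(319×10⁻⁹) = 6.227×10⁻¹⁹ J.
Energy delivered: (3.48 mW)(3560 s) = 12.39 J.
Photons incident: 12.39 / 6.227×10⁻¹⁹ = 1.990×10¹⁹, i.e. 1.990×10¹⁹/6.022×10²³ = 3.305×10⁻⁵ mol.
Photons absorbed: 0.581 × 3.305×10⁻⁵ = 1.920×10⁻⁵ mol.
Product: Φ × n_abs = 0.50 × 1.920×10⁻⁵ = 9.600×10⁻⁶ mol.
As a count: 9.600×10⁻⁶ × 6.022×10²³ = 5.8×10¹⁸.

5.8×10¹⁸ initiating radicals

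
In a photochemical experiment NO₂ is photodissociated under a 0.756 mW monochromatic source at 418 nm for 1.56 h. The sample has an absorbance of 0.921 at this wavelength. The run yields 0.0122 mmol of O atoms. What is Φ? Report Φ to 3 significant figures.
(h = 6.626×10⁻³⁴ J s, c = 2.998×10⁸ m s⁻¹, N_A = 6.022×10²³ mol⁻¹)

Φ = 0.934

Product: 0.0122 mmol = 1.22×10⁻⁵ mol.
Photon energy at 418 nm: hc/λ = (6.626×10⁻³⁴)(2.998×10⁸)/(418×10⁻⁹) = 4.752×10⁻¹⁹ J.
Energy delivered: (0.756 mW)(5616 s) = 4.246 J.
Photons incident: 4.246 / 4.752×10⁻¹⁹ = 8.935×10¹⁸, i.e. 8.935×10¹⁸/6.022×10²³ = 1.484×10⁻⁵ mol.
Fraction absorbed: 1 − 10^(−0.921) = 0.8801.
Photons absorbed: 0.8801 × 1.484×10⁻⁵ = 1.306×10⁻⁵ mol.
Φ = 1.22×10⁻⁵ mol / 1.306×10⁻⁵ mol photons = 0.934.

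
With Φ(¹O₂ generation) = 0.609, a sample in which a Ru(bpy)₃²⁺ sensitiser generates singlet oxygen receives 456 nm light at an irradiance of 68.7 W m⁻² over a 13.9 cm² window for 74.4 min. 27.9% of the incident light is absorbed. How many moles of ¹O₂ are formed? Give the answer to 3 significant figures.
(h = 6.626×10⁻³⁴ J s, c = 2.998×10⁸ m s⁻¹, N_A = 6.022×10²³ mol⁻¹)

Photon energy at 456 nm: hc/λ = (6.626×10⁻³⁴)(2.998×10⁸)/(456×10⁻⁹) = 4.356×10⁻¹⁹ J.
Energy delivered: (68.7 W m⁻²)(13.9×10⁻⁴ m²)(4464 s) = 426.3 J.
Photons incident: 426.3 / 4.356×10⁻¹⁹ = 9.787×10²⁰, i.e. 9.787×10²⁰/6.022×10²³ = 0.001625 mol.
Photons absorbed: 0.279 × 0.001625 = 4.534×10⁻⁴ mol.
Product: Φ × n_abs = 0.609 × 4.534×10⁻⁴ = 2.761×10⁻⁴ mol.

2.76×10⁻⁴ mol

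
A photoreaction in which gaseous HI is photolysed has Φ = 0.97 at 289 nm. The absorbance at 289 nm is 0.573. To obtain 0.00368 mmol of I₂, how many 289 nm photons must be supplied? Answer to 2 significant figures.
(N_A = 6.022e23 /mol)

Product: 0.00368 mmol = 3.68e-6 mol.
Photons that must be absorbed: 3.68e-6 / 0.97 = 3.794e-6 mol.
Fraction absorbed: 1 − 10^(−0.573) = 0.7327.
Incident photons needed: 3.794e-6 / 0.7327 = 5.178e-6 mol.
Photon count: 5.178e-6 × 6.022e23 = 3.1e18.

3.1e18 photons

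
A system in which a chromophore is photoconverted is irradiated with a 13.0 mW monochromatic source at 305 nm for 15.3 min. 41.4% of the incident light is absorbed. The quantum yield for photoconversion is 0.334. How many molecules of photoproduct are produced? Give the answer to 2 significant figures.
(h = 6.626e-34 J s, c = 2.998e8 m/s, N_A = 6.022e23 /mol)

2.5e18 molecules

Photon energy at 305 nm: hc/λ = (6.626e-34)(2.998e8)/(305e-9) = 6.513e-19 J.
Energy delivered: (13.0 mW)(918 s) = 11.93 J.
Photons incident: 11.93 / 6.513e-19 = 1.832e19, i.e. 1.832e19/6.022e23 = 3.042e-5 mol.
Photons absorbed: 0.414 × 3.042e-5 = 1.259e-5 mol.
Product: Φ × n_abs = 0.334 × 1.259e-5 = 4.205e-6 mol.
As a count: 4.205e-6 × 6.022e23 = 2.5e18.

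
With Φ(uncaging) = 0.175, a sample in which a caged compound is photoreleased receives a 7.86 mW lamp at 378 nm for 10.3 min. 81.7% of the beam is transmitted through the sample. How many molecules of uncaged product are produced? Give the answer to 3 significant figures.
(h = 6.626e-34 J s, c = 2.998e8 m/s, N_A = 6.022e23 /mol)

Photon energy at 378 nm: hc/λ = (6.626e-34)(2.998e8)/(378e-9) = 5.255e-19 J.
Energy delivered: (7.86 mW)(618 s) = 4.857 J.
Photons incident: 4.857 / 5.255e-19 = 9.243e18, i.e. 9.243e18/6.022e23 = 1.535e-5 mol.
Fraction absorbed: 1 − 81.7/100 = 0.1830.
Photons absorbed: 0.1830 × 1.535e-5 = 2.809e-6 mol.
Product: Φ × n_abs = 0.175 × 2.809e-6 = 4.916e-7 mol.
As a count: 4.916e-7 × 6.022e23 = 2.96e17.

2.96e17 molecules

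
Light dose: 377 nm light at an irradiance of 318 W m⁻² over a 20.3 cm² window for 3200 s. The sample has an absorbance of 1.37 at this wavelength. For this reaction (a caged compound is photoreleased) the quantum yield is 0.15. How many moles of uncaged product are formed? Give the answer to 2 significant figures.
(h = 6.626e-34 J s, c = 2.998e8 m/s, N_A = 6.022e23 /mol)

9.3e-4 mol

Photon energy at 377 nm: hc/λ = (6.626e-34)(2.998e8)/(377e-9) = 5.269e-19 J.
Energy delivered: (318 W m⁻²)(20.3e-4 m²)(3200 s) = 2066 J.
Photons incident: 2066 / 5.269e-19 = 3.921e21, i.e. 3.921e21/6.022e23 = 0.006511 mol.
Fraction absorbed: 1 − 10^(−1.37) = 0.9573.
Photons absorbed: 0.9573 × 0.006511 = 0.006233 mol.
Product: Φ × n_abs = 0.15 × 0.006233 = 9.349e-4 mol.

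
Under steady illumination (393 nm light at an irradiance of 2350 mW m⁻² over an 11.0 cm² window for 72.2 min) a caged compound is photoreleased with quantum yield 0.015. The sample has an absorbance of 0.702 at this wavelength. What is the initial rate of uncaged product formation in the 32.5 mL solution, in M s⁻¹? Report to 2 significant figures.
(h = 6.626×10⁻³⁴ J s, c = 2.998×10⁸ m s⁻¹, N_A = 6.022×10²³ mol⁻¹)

Photon energy at 393 nm: hc/λ = (6.626×10⁻³⁴)(2.998×10⁸)/(393×10⁻⁹) = 5.055×10⁻¹⁹ J.
Energy delivered: (2350 mW m⁻²)(11.0×10⁻⁴ m²)(4332 s) = 11.20 J.
Photons incident: 11.20 / 5.055×10⁻¹⁹ = 2.216×10¹⁹, i.e. 2.216×10¹⁹/6.022×10²³ = 3.680×10⁻⁵ mol.
Fraction absorbed: 1 − 10^(−0.702) = 0.8014.
Photons absorbed: 0.8014 × 3.680×10⁻⁵ = 2.949×10⁻⁵ mol.
Product formed: 0.015 × 2.949×10⁻⁵ = 4.424×10⁻⁷ mol.
Rate: 4.424×10⁻⁷ mol / (4332 s × 0.0325 L) = 3.1×10⁻⁹ M s⁻¹.

3.1×10⁻⁹ M s⁻¹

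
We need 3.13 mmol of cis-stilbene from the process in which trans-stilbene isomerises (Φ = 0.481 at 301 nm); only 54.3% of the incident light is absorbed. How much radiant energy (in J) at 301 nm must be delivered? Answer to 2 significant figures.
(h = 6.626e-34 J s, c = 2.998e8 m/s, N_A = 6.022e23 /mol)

4800 J

Product: 3.13 mmol = 0.00313 mol.
Photons that must be absorbed: 0.00313 / 0.481 = 0.006507 mol.
Incident photons needed: 0.006507 / 0.543 = 0.01198 mol.
Photon energy: hc/λ = 6.600e-19 J; per mole, 3.975e5 J mol⁻¹.
Energy required: 0.01198 × 3.975e5 = 4800 J.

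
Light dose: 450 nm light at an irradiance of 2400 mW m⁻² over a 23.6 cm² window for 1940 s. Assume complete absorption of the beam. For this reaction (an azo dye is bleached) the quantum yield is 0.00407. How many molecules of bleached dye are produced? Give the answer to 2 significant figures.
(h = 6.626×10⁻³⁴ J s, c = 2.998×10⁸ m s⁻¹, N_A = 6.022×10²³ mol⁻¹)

Photon energy at 450 nm: hc/λ = (6.626×10⁻³⁴)(2.998×10⁸)/(450×10⁻⁹) = 4.414×10⁻¹⁹ J.
Energy delivered: (2400 mW m⁻²)(23.6×10⁻⁴ m²)(1940 s) = 10.99 J.
Photons incident: 10.99 / 4.414×10⁻¹⁹ = 2.490×10¹⁹, i.e. 2.490×10¹⁹/6.022×10²³ = 4.135×10⁻⁵ mol.
Product: Φ × n_abs = 0.00407 × 4.135×10⁻⁵ = 1.683×10⁻⁷ mol.
As a count: 1.683×10⁻⁷ × 6.022×10²³ = 1.0×10¹⁷.

1.0×10¹⁷ molecules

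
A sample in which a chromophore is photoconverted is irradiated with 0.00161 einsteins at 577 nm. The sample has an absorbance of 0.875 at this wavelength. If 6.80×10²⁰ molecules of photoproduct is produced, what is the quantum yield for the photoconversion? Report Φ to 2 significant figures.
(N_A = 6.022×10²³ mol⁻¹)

Product: 6.80×10²⁰ / 6.022×10²³ = 0.001129 mol.
Fraction absorbed: 1 − 10^(−0.875) = 0.8666.
Photons absorbed: 0.8666 × 0.00161 = 0.001395 mol.
Φ = 0.001129 mol / 0.001395 mol photons = 0.81.

Φ = 0.81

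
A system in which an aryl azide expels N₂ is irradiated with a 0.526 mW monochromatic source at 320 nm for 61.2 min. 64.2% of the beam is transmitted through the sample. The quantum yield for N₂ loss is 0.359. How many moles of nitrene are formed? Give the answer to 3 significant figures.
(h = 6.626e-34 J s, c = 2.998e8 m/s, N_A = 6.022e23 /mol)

6.64e-7 mol

Photon energy at 320 nm: hc/λ = (6.626e-34)(2.998e8)/(320e-9) = 6.208e-19 J.
Energy delivered: (0.526 mW)(3672 s) = 1.931 J.
Photons incident: 1.931 / 6.208e-19 = 3.111e18, i.e. 3.111e18/6.022e23 = 5.166e-6 mol.
Fraction absorbed: 1 − 64.2/100 = 0.3580.
Photons absorbed: 0.3580 × 5.166e-6 = 1.849e-6 mol.
Product: Φ × n_abs = 0.359 × 1.849e-6 = 6.638e-7 mol.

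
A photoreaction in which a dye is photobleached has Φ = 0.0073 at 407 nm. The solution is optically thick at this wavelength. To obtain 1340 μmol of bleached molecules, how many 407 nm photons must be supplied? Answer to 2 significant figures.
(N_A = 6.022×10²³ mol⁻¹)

1.1×10²³ photons

Product: 1340 μmol = 0.00134 mol.
Photons that must be absorbed: 0.00134 / 0.0073 = 0.1836 mol.
Photon count: 0.1836 × 6.022×10²³ = 1.1×10²³.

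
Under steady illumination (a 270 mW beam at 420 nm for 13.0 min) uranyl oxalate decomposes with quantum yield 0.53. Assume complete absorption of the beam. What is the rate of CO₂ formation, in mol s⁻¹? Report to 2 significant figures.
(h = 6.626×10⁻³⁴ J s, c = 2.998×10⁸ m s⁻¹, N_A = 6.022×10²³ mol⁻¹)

Photon energy at 420 nm: hc/λ = (6.626×10⁻³⁴)(2.998×10⁸)/(420×10⁻⁹) = 4.730×10⁻¹⁹ J.
Energy delivered: (270 mW)(780 s) = 210.6 J.
Photons incident: 210.6 / 4.730×10⁻¹⁹ = 4.452×10²⁰, i.e. 4.452×10²⁰/6.022×10²³ = 7.393×10⁻⁴ mol.
Product formed: 0.53 × 7.393×10⁻⁴ = 3.918×10⁻⁴ mol.
Rate: 3.918×10⁻⁴ / 780 s = 5.0×10⁻⁷ mol s⁻¹.

5.0×10⁻⁷ mol s⁻¹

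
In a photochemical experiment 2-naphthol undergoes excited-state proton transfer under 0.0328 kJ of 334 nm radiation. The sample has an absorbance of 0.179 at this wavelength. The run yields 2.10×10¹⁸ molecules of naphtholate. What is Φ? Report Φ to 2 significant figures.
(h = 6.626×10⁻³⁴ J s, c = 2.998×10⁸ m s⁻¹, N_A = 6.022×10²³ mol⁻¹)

Product: 2.10×10¹⁸ / 6.022×10²³ = 3.487×10⁻⁶ mol.
Photon energy at 334 nm: hc/λ = (6.626×10⁻³⁴)(2.998×10⁸)/(334×10⁻⁹) = 5.948×10⁻¹⁹ J.
Incident energy: 0.0328 kJ = 32.8 J.
Photons incident: 32.8 / 5.948×10⁻¹⁹ = 5.514×10¹⁹, i.e. 5.514×10¹⁹/6.022×10²³ = 9.156×10⁻⁵ mol.
Fraction absorbed: 1 − 10^(−0.179) = 0.3378.
Photons absorbed: 0.3378 × 9.156×10⁻⁵ = 3.093×10⁻⁵ mol.
Φ = 3.487×10⁻⁶ mol / 3.093×10⁻⁵ mol photons = 0.11.

Φ = 0.11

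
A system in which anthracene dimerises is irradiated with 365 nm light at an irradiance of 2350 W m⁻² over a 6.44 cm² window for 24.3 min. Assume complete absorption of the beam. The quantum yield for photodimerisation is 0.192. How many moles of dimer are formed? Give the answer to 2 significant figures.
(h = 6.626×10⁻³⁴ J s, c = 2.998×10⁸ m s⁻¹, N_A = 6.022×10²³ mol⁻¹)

0.0013 mol

Photon energy at 365 nm: hc/λ = (6.626×10⁻³⁴)(2.998×10⁸)/(365×10⁻⁹) = 5.442×10⁻¹⁹ J.
Energy delivered: (2350 W m⁻²)(6.44×10⁻⁴ m²)(1458 s) = 2207 J.
Photons incident: 2207 / 5.442×10⁻¹⁹ = 4.055×10²¹, i.e. 4.055×10²¹/6.022×10²³ = 0.006734 mol.
Product: Φ × n_abs = 0.192 × 0.006734 = 0.001293 mol.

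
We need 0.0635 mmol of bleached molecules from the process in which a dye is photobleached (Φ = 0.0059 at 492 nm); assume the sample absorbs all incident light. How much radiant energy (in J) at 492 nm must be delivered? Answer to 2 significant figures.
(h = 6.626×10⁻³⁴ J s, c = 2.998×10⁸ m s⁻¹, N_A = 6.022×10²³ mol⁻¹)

Product: 0.0635 mmol = 6.35×10⁻⁵ mol.
Photons that must be absorbed: 6.35×10⁻⁵ / 0.0059 = 0.01076 mol.
Photon energy: hc/λ = 4.038×10⁻¹⁹ J; per mole, 2.432×10⁵ J mol⁻¹.
Energy required: 0.01076 × 2.432×10⁵ = 2600 J.

2600 J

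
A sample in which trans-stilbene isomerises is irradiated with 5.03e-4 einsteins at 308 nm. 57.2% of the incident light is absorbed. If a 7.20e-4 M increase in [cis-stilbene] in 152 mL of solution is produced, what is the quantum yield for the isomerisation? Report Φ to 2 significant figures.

Product: (7.20e-4 M)(0.152 L) = 1.094e-4 mol.
Photons absorbed: 0.572 × 5.03e-4 = 2.877e-4 mol.
Φ = 1.094e-4 mol / 2.877e-4 mol photons = 0.38.

Φ = 0.38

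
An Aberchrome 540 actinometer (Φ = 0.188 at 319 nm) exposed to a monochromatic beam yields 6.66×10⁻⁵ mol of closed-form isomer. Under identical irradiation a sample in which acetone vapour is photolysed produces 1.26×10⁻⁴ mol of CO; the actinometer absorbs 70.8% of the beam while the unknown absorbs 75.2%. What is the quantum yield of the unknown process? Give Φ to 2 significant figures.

Photons absorbed by the actinometer: 6.66×10⁻⁵ / 0.188 = 3.543×10⁻⁴ mol.
Incident flux: 3.543×10⁻⁴ / 0.708 = 5.004×10⁻⁴ einstein.
Absorbed by unknown: 0.752 × 5.004×10⁻⁴ = 3.763×10⁻⁴ mol.
Φ(unknown) = 1.26×10⁻⁴ / 3.763×10⁻⁴ = 0.33.

Φ = 0.33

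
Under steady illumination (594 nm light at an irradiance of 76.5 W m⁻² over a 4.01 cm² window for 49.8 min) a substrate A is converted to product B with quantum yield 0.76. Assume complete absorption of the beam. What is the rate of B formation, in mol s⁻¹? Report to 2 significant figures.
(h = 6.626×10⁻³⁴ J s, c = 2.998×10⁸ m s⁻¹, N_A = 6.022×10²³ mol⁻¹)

1.2×10⁻⁷ mol s⁻¹

Photon energy at 594 nm: hc/λ = (6.626×10⁻³⁴)(2.998×10⁸)/(594×10⁻⁹) = 3.344×10⁻¹⁹ J.
Energy delivered: (76.5 W m⁻²)(4.01×10⁻⁴ m²)(2988 s) = 91.66 J.
Photons incident: 91.66 / 3.344×10⁻¹⁹ = 2.741×10²⁰, i.e. 2.741×10²⁰/6.022×10²³ = 4.552×10⁻⁴ mol.
Product formed: 0.76 × 4.552×10⁻⁴ = 3.460×10⁻⁴ mol.
Rate: 3.460×10⁻⁴ / 2988 s = 1.2×10⁻⁷ mol s⁻¹.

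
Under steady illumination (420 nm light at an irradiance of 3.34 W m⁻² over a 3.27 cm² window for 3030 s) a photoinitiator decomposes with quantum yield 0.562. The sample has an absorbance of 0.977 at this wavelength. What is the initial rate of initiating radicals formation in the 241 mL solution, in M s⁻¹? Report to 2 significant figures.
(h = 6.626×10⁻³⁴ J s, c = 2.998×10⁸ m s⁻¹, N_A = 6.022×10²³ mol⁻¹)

Photon energy at 420 nm: hc/λ = (6.626×10⁻³⁴)(2.998×10⁸)/(420×10⁻⁹) = 4.730×10⁻¹⁹ J.
Energy delivered: (3.34 W m⁻²)(3.27×10⁻⁴ m²)(3030 s) = 3.309 J.
Photons incident: 3.309 / 4.730×10⁻¹⁹ = 6.996×10¹⁸, i.e. 6.996×10¹⁸/6.022×10²³ = 1.162×10⁻⁵ mol.
Fraction absorbed: 1 − 10^(−0.977) = 0.8946.
Photons absorbed: 0.8946 × 1.162×10⁻⁵ = 1.040×10⁻⁵ mol.
Product formed: 0.562 × 1.040×10⁻⁵ = 5.845×10⁻⁶ mol.
Rate: 5.845×10⁻⁶ mol / (3030 s × 0.241 L) = 8.0×10⁻⁹ M s⁻¹.

8.0×10⁻⁹ M s⁻¹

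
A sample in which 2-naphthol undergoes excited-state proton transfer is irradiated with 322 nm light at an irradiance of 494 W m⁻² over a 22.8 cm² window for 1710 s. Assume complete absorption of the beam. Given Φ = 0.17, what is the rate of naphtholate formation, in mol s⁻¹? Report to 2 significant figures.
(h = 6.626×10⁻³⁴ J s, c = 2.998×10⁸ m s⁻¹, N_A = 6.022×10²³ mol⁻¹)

Photon energy at 322 nm: hc/λ = (6.626×10⁻³⁴)(2.998×10⁸)/(322×10⁻⁹) = 6.169×10⁻¹⁹ J.
Energy delivered: (494 W m⁻²)(22.8×10⁻⁴ m²)(1710 s) = 1926 J.
Photons incident: 1926 / 6.169×10⁻¹⁹ = 3.122×10²¹, i.e. 3.122×10²¹/6.022×10²³ = 0.005184 mol.
Product formed: 0.17 × 0.005184 = 8.813×10⁻⁴ mol.
Rate: 8.813×10⁻⁴ / 1710 s = 5.2×10⁻⁷ mol s⁻¹.

5.2×10⁻⁷ mol s⁻¹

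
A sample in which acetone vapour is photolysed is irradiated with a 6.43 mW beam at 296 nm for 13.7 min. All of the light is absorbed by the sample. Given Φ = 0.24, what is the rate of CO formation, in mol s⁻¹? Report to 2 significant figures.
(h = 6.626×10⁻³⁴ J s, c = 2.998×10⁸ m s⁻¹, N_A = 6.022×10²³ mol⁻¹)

Photon energy at 296 nm: hc/λ = (6.626×10⁻³⁴)(2.998×10⁸)/(296×10⁻⁹) = 6.711×10⁻¹⁹ J.
Energy delivered: (6.43 mW)(822 s) = 5.285 J.
Photons incident: 5.285 / 6.711×10⁻¹⁹ = 7.875×10¹⁸, i.e. 7.875×10¹⁸/6.022×10²³ = 1.308×10⁻⁵ mol.
Product formed: 0.24 × 1.308×10⁻⁵ = 3.139×10⁻⁶ mol.
Rate: 3.139×10⁻⁶ / 822 s = 3.8×10⁻⁹ mol s⁻¹.

3.8×10⁻⁹ mol s⁻¹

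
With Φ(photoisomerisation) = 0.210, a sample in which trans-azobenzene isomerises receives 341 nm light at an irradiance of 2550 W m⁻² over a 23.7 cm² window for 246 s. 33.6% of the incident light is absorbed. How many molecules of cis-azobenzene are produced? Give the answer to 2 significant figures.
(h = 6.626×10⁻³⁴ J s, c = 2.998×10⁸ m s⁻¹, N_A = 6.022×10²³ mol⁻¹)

1.8×10²⁰ molecules

Photon energy at 341 nm: hc/λ = (6.626×10⁻³⁴)(2.998×10⁸)/(341×10⁻⁹) = 5.825×10⁻¹⁹ J.
Energy delivered: (2550 W m⁻²)(23.7×10⁻⁴ m²)(246 s) = 1487 J.
Photons incident: 1487 / 5.825×10⁻¹⁹ = 2.553×10²¹, i.e. 2.553×10²¹/6.022×10²³ = 0.004239 mol.
Photons absorbed: 0.336 × 0.004239 = 0.001424 mol.
Product: Φ × n_abs = 0.210 × 0.001424 = 2.990×10⁻⁴ mol.
As a count: 2.990×10⁻⁴ × 6.022×10²³ = 1.8×10²⁰.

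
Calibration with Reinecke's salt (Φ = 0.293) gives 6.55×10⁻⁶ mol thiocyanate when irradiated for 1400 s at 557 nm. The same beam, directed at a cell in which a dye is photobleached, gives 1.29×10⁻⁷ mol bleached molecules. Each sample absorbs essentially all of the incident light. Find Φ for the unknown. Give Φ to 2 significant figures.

Photons absorbed by the actinometer: 6.55×10⁻⁶ / 0.293 = 2.235×10⁻⁵ mol.
Φ(unknown) = 1.29×10⁻⁷ / 2.235×10⁻⁵ = 0.0058.

Φ = 0.0058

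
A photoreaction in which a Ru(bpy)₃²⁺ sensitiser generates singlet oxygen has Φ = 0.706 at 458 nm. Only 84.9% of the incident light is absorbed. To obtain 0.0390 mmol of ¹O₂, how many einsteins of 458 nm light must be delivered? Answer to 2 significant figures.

6.5×10⁻⁵ einstein

Product: 0.0390 mmol = 3.90×10⁻⁵ mol.
Photons that must be absorbed: 3.90×10⁻⁵ / 0.706 = 5.524×10⁻⁵ mol.
Incident photons needed: 5.524×10⁻⁵ / 0.849 = 6.506×10⁻⁵ mol.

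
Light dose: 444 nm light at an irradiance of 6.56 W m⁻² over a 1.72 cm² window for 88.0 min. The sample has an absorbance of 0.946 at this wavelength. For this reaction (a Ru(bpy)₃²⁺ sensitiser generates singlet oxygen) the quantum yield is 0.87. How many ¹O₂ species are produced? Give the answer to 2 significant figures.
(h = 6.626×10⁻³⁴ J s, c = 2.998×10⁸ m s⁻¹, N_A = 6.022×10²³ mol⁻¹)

1.0×10¹⁹ species

Photon energy at 444 nm: hc/λ = (6.626×10⁻³⁴)(2.998×10⁸)/(444×10⁻⁹) = 4.474×10⁻¹⁹ J.
Energy delivered: (6.56 W m⁻²)(1.72×10⁻⁴ m²)(5280 s) = 5.958 J.
Photons incident: 5.958 / 4.474×10⁻¹⁹ = 1.332×10¹⁹, i.e. 1.332×10¹⁹/6.022×10²³ = 2.212×10⁻⁵ mol.
Fraction absorbed: 1 − 10^(−0.946) = 0.8868.
Photons absorbed: 0.8868 × 2.212×10⁻⁵ = 1.962×10⁻⁵ mol.
Product: Φ × n_abs = 0.87 × 1.962×10⁻⁵ = 1.707×10⁻⁵ mol.
As a count: 1.707×10⁻⁵ × 6.022×10²³ = 1.0×10¹⁹.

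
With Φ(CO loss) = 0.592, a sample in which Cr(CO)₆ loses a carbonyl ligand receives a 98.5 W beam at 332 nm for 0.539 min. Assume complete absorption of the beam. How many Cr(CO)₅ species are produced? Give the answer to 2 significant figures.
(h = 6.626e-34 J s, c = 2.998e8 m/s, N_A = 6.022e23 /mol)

Photon energy at 332 nm: hc/λ = (6.626e-34)(2.998e8)/(332e-9) = 5.983e-19 J.
Energy delivered: (98.5 W)(32.34 s) = 3185 J.
Photons incident: 3185 / 5.983e-19 = 5.323e21, i.e. 5.323e21/6.022e23 = 0.008839 mol.
Product: Φ × n_abs = 0.592 × 0.008839 = 0.005233 mol.
As a count: 0.005233 × 6.022e23 = 3.2e21.

3.2e21 species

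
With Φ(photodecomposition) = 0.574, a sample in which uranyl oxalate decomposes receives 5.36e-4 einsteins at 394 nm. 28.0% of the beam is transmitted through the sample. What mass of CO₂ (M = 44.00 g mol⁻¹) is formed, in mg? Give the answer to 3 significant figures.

Fraction absorbed: 1 − 28.0/100 = 0.7200.
Photons absorbed: 0.7200 × 5.36e-4 = 3.859e-4 mol.
Product: Φ × n_abs = 0.574 × 3.859e-4 = 2.215e-4 mol.
Mass: 2.215e-4 × 44.00 = 0.009746 g = 9.75 mg.

9.75 mg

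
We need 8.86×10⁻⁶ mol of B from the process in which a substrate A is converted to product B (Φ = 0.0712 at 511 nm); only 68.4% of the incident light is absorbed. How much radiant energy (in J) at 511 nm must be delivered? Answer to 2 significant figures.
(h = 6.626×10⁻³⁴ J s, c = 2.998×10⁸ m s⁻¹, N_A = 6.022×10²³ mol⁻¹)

Photons that must be absorbed: 8.86×10⁻⁶ / 0.0712 = 1.244×10⁻⁴ mol.
Incident photons needed: 1.244×10⁻⁴ / 0.684 = 1.819×10⁻⁴ mol.
Photon energy: hc/λ = 3.887×10⁻¹⁹ J; per mole, 2.341×10⁵ J mol⁻¹.
Energy required: 1.819×10⁻⁴ × 2.341×10⁵ = 43 J.

43 J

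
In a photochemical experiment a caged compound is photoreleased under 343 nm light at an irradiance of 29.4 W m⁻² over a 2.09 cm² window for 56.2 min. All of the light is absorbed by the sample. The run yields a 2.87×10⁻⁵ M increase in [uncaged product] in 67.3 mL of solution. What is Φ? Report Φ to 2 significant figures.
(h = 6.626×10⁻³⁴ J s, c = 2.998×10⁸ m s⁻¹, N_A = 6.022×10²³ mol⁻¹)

Φ = 0.033

Product: (2.87×10⁻⁵ M)(0.0673 L) = 1.932×10⁻⁶ mol.
Photon energy at 343 nm: hc/λ = (6.626×10⁻³⁴)(2.998×10⁸)/(343×10⁻⁹) = 5.791×10⁻¹⁹ J.
Energy delivered: (29.4 W m⁻²)(2.09×10⁻⁴ m²)(3372 s) = 20.72 J.
Photons incident: 20.72 / 5.791×10⁻¹⁹ = 3.578×10¹⁹, i.e. 3.578×10¹⁹/6.022×10²³ = 5.942×10⁻⁵ mol.
Φ = 1.932×10⁻⁶ mol / 5.942×10⁻⁵ mol photons = 0.033.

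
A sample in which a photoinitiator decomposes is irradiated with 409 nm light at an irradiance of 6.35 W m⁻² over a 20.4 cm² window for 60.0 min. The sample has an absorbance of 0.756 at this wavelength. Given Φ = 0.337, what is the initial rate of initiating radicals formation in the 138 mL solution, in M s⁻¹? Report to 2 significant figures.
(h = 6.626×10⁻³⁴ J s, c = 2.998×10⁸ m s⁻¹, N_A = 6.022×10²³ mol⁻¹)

8.9×10⁻⁸ M s⁻¹

Photon energy at 409 nm: hc/λ = (6.626×10⁻³⁴)(2.998×10⁸)/(409×10⁻⁹) = 4.857×10⁻¹⁹ J.
Energy delivered: (6.35 W m⁻²)(20.4×10⁻⁴ m²)(3600 s) = 46.63 J.
Photons incident: 46.63 / 4.857×10⁻¹⁹ = 9.601×10¹⁹, i.e. 9.601×10¹⁹/6.022×10²³ = 1.594×10⁻⁴ mol.
Fraction absorbed: 1 − 10^(−0.756) = 0.8246.
Photons absorbed: 0.8246 × 1.594×10⁻⁴ = 1.314×10⁻⁴ mol.
Product formed: 0.337 × 1.314×10⁻⁴ = 4.428×10⁻⁵ mol.
Rate: 4.428×10⁻⁵ mol / (3600 s × 0.138 L) = 8.9×10⁻⁸ M s⁻¹.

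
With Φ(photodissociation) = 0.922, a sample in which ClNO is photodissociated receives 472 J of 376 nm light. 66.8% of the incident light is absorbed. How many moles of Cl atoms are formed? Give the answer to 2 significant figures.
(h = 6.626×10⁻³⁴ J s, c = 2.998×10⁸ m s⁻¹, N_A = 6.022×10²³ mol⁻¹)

Photon energy at 376 nm: hc/λ = (6.626×10⁻³⁴)(2.998×10⁸)/(376×10⁻⁹) = 5.283×10⁻¹⁹ J.
Photons incident: 472 / 5.283×10⁻¹⁹ = 8.934×10²⁰, i.e. 8.934×10²⁰/6.022×10²³ = 0.001484 mol.
Photons absorbed: 0.668 × 0.001484 = 9.913×10⁻⁴ mol.
Product: Φ × n_abs = 0.922 × 9.913×10⁻⁴ = 9.140×10⁻⁴ mol.

9.1×10⁻⁴ mol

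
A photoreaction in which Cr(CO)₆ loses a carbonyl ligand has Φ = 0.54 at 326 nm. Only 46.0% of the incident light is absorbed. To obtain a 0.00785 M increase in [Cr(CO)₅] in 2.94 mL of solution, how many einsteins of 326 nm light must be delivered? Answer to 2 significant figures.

9.3×10⁻⁵ einstein

Product: (0.00785 M)(0.00294 L) = 2.308×10⁻⁵ mol.
Photons that must be absorbed: 2.308×10⁻⁵ / 0.54 = 4.274×10⁻⁵ mol.
Incident photons needed: 4.274×10⁻⁵ / 0.460 = 9.291×10⁻⁵ mol.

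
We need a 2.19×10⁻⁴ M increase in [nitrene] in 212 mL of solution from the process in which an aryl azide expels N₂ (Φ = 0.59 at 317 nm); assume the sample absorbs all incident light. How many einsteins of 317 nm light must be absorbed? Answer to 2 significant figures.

7.9×10⁻⁵ einstein

Product: (2.19×10⁻⁴ M)(0.212 L) = 4.643×10⁻⁵ mol.
Photons that must be absorbed: 4.643×10⁻⁵ / 0.59 = 7.869×10⁻⁵ mol.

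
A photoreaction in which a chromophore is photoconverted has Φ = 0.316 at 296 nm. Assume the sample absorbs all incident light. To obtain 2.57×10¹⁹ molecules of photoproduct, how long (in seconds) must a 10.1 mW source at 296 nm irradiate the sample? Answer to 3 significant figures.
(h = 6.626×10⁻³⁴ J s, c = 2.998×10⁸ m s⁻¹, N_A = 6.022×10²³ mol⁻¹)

Product: 2.57×10¹⁹ / 6.022×10²³ = 4.268×10⁻⁵ mol.
Photons that must be absorbed: 4.268×10⁻⁵ / 0.316 = 1.351×10⁻⁴ mol.
Photon energy: hc/λ = 6.711×10⁻¹⁹ J; per mole, 4.041×10⁵ J mol⁻¹.
Energy required: 1.351×10⁻⁴ × 4.041×10⁵ = 54.59 J.
Time: 54.59 J / 0.0101 W = 5400 s.

t ≈ 5400 s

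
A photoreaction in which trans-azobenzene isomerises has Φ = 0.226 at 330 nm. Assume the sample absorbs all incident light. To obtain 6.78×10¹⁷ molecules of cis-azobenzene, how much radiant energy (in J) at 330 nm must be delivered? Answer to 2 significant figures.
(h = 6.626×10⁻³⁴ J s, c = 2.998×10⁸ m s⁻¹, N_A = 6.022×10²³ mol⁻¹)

Product: 6.78×10¹⁷ / 6.022×10²³ = 1.126×10⁻⁶ mol.
Photons that must be absorbed: 1.126×10⁻⁶ / 0.226 = 4.982×10⁻⁶ mol.
Photon energy: hc/λ = 6.020×10⁻¹⁹ J; per mole, 3.625×10⁵ J mol⁻¹.
Energy required: 4.982×10⁻⁶ × 3.625×10⁵ = 1.8 J.

1.8 J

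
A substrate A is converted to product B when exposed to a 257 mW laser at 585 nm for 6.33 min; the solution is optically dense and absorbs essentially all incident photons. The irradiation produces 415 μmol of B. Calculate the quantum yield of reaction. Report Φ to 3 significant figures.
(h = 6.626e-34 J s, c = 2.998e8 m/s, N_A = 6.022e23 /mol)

Product: 415 μmol = 4.15e-4 mol.
Photon energy at 585 nm: hc/λ = (6.626e-34)(2.998e8)/(585e-9) = 3.396e-19 J.
Energy delivered: (257 mW)(379.8 s) = 97.61 J.
Photons incident: 97.61 / 3.396e-19 = 2.874e20, i.e. 2.874e20/6.022e23 = 4.773e-4 mol.
Φ = 4.15e-4 mol / 4.773e-4 mol photons = 0.869.

Φ = 0.869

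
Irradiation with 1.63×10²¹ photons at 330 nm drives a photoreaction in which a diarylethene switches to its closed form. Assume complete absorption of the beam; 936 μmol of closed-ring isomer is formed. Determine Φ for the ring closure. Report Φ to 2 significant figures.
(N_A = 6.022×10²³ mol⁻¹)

Product: 936 μmol = 9.36×10⁻⁴ mol.
Moles of photons: 1.63×10²¹ / 6.022×10²³ = 0.002707 mol.
Φ = 9.36×10⁻⁴ mol / 0.002707 mol photons = 0.35.

Φ = 0.35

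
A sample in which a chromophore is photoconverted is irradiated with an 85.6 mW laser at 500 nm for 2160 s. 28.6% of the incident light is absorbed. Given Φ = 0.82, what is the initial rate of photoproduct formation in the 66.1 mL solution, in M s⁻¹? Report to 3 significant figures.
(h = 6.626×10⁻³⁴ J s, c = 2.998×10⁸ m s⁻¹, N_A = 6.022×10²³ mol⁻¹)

Photon energy at 500 nm: hc/λ = (6.626×10⁻³⁴)(2.998×10⁸)/(500×10⁻⁹) = 3.973×10⁻¹⁹ J.
Energy delivered: (85.6 mW)(2160 s) = 184.9 J.
Photons incident: 184.9 / 3.973×10⁻¹⁹ = 4.654×10²⁰, i.e. 4.654×10²⁰/6.022×10²³ = 7.728×10⁻⁴ mol.
Photons absorbed: 0.286 × 7.728×10⁻⁴ = 2.210×10⁻⁴ mol.
Product formed: 0.82 × 2.210×10⁻⁴ = 1.812×10⁻⁴ mol.
Rate: 1.812×10⁻⁴ mol / (2160 s × 0.0661 L) = 1.27×10⁻⁶ M s⁻¹.

1.27×10⁻⁶ M s⁻¹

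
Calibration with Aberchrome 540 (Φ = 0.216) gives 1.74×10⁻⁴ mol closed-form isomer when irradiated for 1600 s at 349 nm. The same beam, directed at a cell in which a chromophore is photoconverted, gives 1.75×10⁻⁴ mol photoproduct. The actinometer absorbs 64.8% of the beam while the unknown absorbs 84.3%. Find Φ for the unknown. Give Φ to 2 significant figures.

Φ = 0.17

Photons absorbed by the actinometer: 1.74×10⁻⁴ / 0.216 = 8.056×10⁻⁴ mol.
Incident flux: 8.056×10⁻⁴ / 0.648 = 0.001243 einstein.
Absorbed by unknown: 0.843 × 0.001243 = 0.001048 mol.
Φ(unknown) = 1.75×10⁻⁴ / 0.001048 = 0.17.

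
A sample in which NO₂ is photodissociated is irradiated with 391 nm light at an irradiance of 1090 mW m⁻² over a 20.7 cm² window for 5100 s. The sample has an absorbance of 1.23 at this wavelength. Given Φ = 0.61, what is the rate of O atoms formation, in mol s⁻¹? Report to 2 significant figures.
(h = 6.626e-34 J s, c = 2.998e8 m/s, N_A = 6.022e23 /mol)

4.2e-9 mol s⁻¹

Photon energy at 391 nm: hc/λ = (6.626e-34)(2.998e8)/(391e-9) = 5.080e-19 J.
Energy delivered: (1090 mW m⁻²)(20.7e-4 m²)(5100 s) = 11.51 J.
Photons incident: 11.51 / 5.080e-19 = 2.266e19, i.e. 2.266e19/6.022e23 = 3.763e-5 mol.
Fraction absorbed: 1 − 10^(−1.23) = 0.9411.
Photons absorbed: 0.9411 × 3.763e-5 = 3.541e-5 mol.
Product formed: 0.61 × 3.541e-5 = 2.160e-5 mol.
Rate: 2.160e-5 / 5100 s = 4.2e-9 mol s⁻¹.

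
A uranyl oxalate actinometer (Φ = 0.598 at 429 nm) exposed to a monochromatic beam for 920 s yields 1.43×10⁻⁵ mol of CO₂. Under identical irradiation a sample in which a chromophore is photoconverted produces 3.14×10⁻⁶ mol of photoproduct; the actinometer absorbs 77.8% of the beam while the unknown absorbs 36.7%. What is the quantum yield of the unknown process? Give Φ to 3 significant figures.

Photons absorbed by the actinometer: 1.43×10⁻⁵ / 0.598 = 2.391×10⁻⁵ mol.
Incident flux: 2.391×10⁻⁵ / 0.778 = 3.073×10⁻⁵ einstein.
Absorbed by unknown: 0.367 × 3.073×10⁻⁵ = 1.128×10⁻⁵ mol.
Φ(unknown) = 3.14×10⁻⁶ / 1.128×10⁻⁵ = 0.278.

Φ = 0.278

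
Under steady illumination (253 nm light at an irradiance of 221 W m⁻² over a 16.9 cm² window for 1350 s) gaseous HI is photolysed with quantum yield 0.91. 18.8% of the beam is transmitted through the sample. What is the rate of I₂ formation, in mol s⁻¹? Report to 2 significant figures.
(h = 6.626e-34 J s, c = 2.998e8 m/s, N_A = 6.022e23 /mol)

Photon energy at 253 nm: hc/λ = (6.626e-34)(2.998e8)/(253e-9) = 7.852e-19 J.
Energy delivered: (221 W m⁻²)(16.9e-4 m²)(1350 s) = 504.2 J.
Photons incident: 504.2 / 7.852e-19 = 6.421e20, i.e. 6.421e20/6.022e23 = 0.001066 mol.
Fraction absorbed: 1 − 18.8/100 = 0.8120.
Photons absorbed: 0.8120 × 0.001066 = 8.656e-4 mol.
Product formed: 0.91 × 8.656e-4 = 7.877e-4 mol.
Rate: 7.877e-4 / 1350 s = 5.8e-7 mol s⁻¹.

5.8e-7 mol s⁻¹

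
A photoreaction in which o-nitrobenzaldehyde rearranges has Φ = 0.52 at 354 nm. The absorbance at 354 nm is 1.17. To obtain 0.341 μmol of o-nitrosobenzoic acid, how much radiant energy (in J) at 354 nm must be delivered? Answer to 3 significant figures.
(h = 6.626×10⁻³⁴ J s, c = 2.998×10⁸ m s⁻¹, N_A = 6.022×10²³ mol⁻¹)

0.238 J

Product: 0.341 μmol = 3.41×10⁻⁷ mol.
Photons that must be absorbed: 3.41×10⁻⁷ / 0.52 = 6.558×10⁻⁷ mol.
Fraction absorbed: 1 − 10^(−1.17) = 0.9324.
Incident photons needed: 6.558×10⁻⁷ / 0.9324 = 7.033×10⁻⁷ mol.
Photon energy: hc/λ = 5.612×10⁻¹⁹ J; per mole, 3.380×10⁵ J mol⁻¹.
Energy required: 7.033×10⁻⁷ × 3.380×10⁵ = 0.238 J.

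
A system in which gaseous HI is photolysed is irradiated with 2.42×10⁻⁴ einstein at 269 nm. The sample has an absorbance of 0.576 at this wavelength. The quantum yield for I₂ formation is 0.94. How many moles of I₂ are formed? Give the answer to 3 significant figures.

1.67×10⁻⁴ mol

Fraction absorbed: 1 − 10^(−0.576) = 0.7345.
Photons absorbed: 0.7345 × 2.42×10⁻⁴ = 1.777×10⁻⁴ mol.
Product: Φ × n_abs = 0.94 × 1.777×10⁻⁴ = 1.670×10⁻⁴ mol.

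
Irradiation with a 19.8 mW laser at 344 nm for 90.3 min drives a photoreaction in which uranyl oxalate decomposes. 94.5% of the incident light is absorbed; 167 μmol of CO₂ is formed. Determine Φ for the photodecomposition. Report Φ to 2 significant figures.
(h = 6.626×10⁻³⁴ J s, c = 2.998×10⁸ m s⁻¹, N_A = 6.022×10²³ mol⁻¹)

Φ = 0.57

Product: 167 μmol = 1.67×10⁻⁴ mol.
Photon energy at 344 nm: hc/λ = (6.626×10⁻³⁴)(2.998×10⁸)/(344×10⁻⁹) = 5.775×10⁻¹⁹ J.
Energy delivered: (19.8 mW)(5418 s) = 107.3 J.
Photons incident: 107.3 / 5.775×10⁻¹⁹ = 1.858×10²⁰, i.e. 1.858×10²⁰/6.022×10²³ = 3.085×10⁻⁴ mol.
Photons absorbed: 0.945 × 3.085×10⁻⁴ = 2.915×10⁻⁴ mol.
Φ = 1.67×10⁻⁴ mol / 2.915×10⁻⁴ mol photons = 0.57.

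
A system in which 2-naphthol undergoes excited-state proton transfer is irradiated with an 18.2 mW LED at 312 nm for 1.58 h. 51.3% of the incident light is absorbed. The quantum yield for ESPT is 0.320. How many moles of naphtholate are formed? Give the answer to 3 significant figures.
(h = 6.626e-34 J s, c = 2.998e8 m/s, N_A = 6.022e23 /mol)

4.43e-5 mol

Photon energy at 312 nm: hc/λ = (6.626e-34)(2.998e8)/(312e-9) = 6.367e-19 J.
Energy delivered: (18.2 mW)(5688 s) = 103.5 J.
Photons incident: 103.5 / 6.367e-19 = 1.626e20, i.e. 1.626e20/6.022e23 = 2.700e-4 mol.
Photons absorbed: 0.513 × 2.700e-4 = 1.385e-4 mol.
Product: Φ × n_abs = 0.320 × 1.385e-4 = 4.432e-5 mol.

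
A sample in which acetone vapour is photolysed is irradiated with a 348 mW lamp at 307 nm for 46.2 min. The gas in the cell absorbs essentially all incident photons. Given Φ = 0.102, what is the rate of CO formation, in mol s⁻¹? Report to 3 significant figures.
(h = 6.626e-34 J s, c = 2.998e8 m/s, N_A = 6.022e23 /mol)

9.11e-8 mol s⁻¹

Photon energy at 307 nm: hc/λ = (6.626e-34)(2.998e8)/(307e-9) = 6.471e-19 J.
Energy delivered: (348 mW)(2772 s) = 964.7 J.
Photons incident: 964.7 / 6.471e-19 = 1.491e21, i.e. 1.491e21/6.022e23 = 0.002476 mol.
Product formed: 0.102 × 0.002476 = 2.526e-4 mol.
Rate: 2.526e-4 / 2772 s = 9.11e-8 mol s⁻¹.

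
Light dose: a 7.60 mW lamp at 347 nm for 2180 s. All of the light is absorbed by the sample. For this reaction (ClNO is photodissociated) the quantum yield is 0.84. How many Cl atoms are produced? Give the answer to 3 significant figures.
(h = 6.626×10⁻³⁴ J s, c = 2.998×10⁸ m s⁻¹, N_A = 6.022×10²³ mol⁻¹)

2.43×10¹⁹ atoms

Photon energy at 347 nm: hc/λ = (6.626×10⁻³⁴)(2.998×10⁸)/(347×10⁻⁹) = 5.725×10⁻¹⁹ J.
Energy delivered: (7.60 mW)(2180 s) = 16.57 J.
Photons incident: 16.57 / 5.725×10⁻¹⁹ = 2.894×10¹⁹, i.e. 2.894×10¹⁹/6.022×10²³ = 4.806×10⁻⁵ mol.
Product: Φ × n_abs = 0.84 × 4.806×10⁻⁵ = 4.037×10⁻⁵ mol.
As a count: 4.037×10⁻⁵ × 6.022×10²³ = 2.43×10¹⁹.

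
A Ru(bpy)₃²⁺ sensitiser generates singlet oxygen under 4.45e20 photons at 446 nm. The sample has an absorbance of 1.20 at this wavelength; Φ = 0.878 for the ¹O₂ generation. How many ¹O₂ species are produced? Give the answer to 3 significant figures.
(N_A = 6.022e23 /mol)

Moles of photons: 4.45e20 / 6.022e23 = 7.390e-4 mol.
Fraction absorbed: 1 − 10^(−1.20) = 0.9369.
Photons absorbed: 0.9369 × 7.390e-4 = 6.924e-4 mol.
Product: Φ × n_abs = 0.878 × 6.924e-4 = 6.079e-4 mol.
As a count: 6.079e-4 × 6.022e23 = 3.66e20.

3.66e20 species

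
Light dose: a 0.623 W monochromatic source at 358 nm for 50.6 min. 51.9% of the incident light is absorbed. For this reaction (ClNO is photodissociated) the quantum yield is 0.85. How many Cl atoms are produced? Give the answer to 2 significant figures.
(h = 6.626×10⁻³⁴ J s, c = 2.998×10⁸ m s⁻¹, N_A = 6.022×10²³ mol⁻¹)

1.5×10²¹ atoms

Photon energy at 358 nm: hc/λ = (6.626×10⁻³⁴)(2.998×10⁸)/(358×10⁻⁹) = 5.549×10⁻¹⁹ J.
Energy delivered: (0.623 W)(3036 s) = 1891 J.
Photons incident: 1891 / 5.549×10⁻¹⁹ = 3.408×10²¹, i.e. 3.408×10²¹/6.022×10²³ = 0.005659 mol.
Photons absorbed: 0.519 × 0.005659 = 0.002937 mol.
Product: Φ × n_abs = 0.85 × 0.002937 = 0.002496 mol.
As a count: 0.002496 × 6.022×10²³ = 1.5×10²¹.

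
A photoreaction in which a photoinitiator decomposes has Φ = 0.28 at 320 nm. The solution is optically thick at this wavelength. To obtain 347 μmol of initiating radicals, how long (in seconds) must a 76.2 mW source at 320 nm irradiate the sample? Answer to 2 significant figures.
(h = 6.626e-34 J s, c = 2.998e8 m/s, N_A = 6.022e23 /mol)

t ≈ 6100 s

Product: 347 μmol = 3.47e-4 mol.
Photons that must be absorbed: 3.47e-4 / 0.28 = 0.001239 mol.
Photon energy: hc/λ = 6.208e-19 J; per mole, 3.738e5 J mol⁻¹.
Energy required: 0.001239 × 3.738e5 = 463.1 J.
Time: 463.1 J / 0.0762 W = 6100 s.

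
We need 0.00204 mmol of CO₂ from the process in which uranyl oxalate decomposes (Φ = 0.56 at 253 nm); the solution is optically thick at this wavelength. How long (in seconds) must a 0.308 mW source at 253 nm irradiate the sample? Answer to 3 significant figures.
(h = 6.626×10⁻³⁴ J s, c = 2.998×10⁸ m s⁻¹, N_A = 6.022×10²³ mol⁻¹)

Product: 0.00204 mmol = 2.04×10⁻⁶ mol.
Photons that must be absorbed: 2.04×10⁻⁶ / 0.56 = 3.643×10⁻⁶ mol.
Photon energy: hc/λ = 7.852×10⁻¹⁹ J; per mole, 4.728×10⁵ J mol⁻¹.
Energy required: 3.643×10⁻⁶ × 4.728×10⁵ = 1.722 J.
Time: 1.722 J / 0.000308 W = 5590 s.

t ≈ 5590 s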